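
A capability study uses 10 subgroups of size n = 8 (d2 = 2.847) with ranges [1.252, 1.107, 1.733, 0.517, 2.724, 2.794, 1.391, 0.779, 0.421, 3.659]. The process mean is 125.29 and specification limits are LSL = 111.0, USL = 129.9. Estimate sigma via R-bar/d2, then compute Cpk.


R_bar = (1.252 + 1.107 + 1.733 + 0.517 + 2.724 + 2.794 + 1.391 + 0.779 + 0.421 + 3.659) / 10 = 1.6377
sigma = R_bar / d2 = 1.6377 / 2.847 = 0.57523709
Cp = (USL - LSL)/(6*sigma) = (129.9 - 111.0)/(6*0.57523709) = 5.4760
Cpu = (129.9 - 125.29)/(3*0.57523709) = 2.6714
Cpl = (125.29 - 111.0)/(3*0.57523709) = 8.2806
Cpk = min(Cpu, Cpl) = 2.6714

2.6714


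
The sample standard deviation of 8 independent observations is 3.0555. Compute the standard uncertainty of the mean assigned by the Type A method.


u_A = s / sqrt(n)
u_A = 3.0555 / sqrt(8)
u_A = 3.0555 / 2.8284271
u_A = 1.0803

1.0803


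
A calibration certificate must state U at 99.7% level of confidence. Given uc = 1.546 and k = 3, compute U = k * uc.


U = k * uc
U = 3 * 1.546
U = 4.6380

4.6380


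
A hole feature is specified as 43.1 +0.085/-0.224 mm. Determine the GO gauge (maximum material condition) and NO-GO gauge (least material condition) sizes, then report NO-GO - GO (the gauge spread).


GO = nominal - lower_tol (smallest hole = maximum material condition)
GO = 43.1 - 0.224 = 42.876
NO-GO = nominal + upper_tol (largest hole = least material condition)
NO-GO = 43.1 + 0.085 = 43.185
spread = NO-GO - GO = 43.185 - 42.876 = 0.3090

0.3090


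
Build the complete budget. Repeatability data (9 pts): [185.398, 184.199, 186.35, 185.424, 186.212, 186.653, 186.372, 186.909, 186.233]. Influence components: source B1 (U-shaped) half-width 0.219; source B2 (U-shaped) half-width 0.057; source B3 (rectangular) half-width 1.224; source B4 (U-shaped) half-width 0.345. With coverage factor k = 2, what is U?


mean = (185.398 + 184.199 + 186.35 + 185.424 + 186.212 + 186.653 + 186.372 + 186.909 + 186.233) / 9 = 185.9722222
s = sqrt(sum((x - mean)^2)/(n-1)) = 0.83243945
u_A = s / sqrt(n) = 0.83243945 / sqrt(9) = 0.27747982
u_B1 = 0.219 / sqrt(2) = 0.15485639
u_B2 = 0.057 / sqrt(2) = 0.040305087
u_B3 = 1.224 / sqrt(3) = 0.70667673
u_B4 = 0.345 / sqrt(2) = 0.24395184
uc = sqrt(0.27747982^2 + 0.15485639^2 + 0.040305087^2 + 0.70667673^2 + 0.24395184^2) = 0.8133293
U = k * uc = 2 * 0.8133293
U = 1.6267

1.6267


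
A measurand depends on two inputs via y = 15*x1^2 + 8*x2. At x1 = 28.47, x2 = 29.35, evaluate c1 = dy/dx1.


y = 15*x1^2 + 8*x2
dy/dx1 = 2*15*x1
Evaluate at x1 = 28.47: c1 = 30 * 28.47
c1 = 854.1000

854.1000


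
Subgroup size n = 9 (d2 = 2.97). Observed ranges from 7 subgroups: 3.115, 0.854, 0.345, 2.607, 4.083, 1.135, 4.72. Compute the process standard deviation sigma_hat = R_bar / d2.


R_bar = (3.115 + 0.854 + 0.345 + 2.607 + 4.083 + 1.135 + 4.72) / 7
R_bar = 16.859 / 7 = 2.4084286
sigma_hat = R_bar / d2 = 2.4084286 / 2.97 = 0.8109

0.8109


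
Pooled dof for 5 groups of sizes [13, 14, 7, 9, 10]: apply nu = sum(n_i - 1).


nu = sum_i (n_i - 1)
nu = ((13 - 1) + (14 - 1) + (7 - 1) + (9 - 1) + (10 - 1))
nu = 12 + 13 + 6 + 8 + 9
nu = 48

48


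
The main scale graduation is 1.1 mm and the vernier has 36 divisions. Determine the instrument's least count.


LC = MSD / n_div
= 1.1 / 36
= 0.0306

0.0306


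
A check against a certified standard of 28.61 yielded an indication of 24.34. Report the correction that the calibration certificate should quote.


Correction = standard - reading
= 28.61 - 24.34
= 4.2700

4.2700


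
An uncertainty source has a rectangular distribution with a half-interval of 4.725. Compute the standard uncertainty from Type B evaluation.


u_B = half_width / sqrt(3)
u_B = 4.725 / 1.7320508
u_B = 2.7280

2.7280


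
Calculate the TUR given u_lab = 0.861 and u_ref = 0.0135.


TUR = u_lab / u_ref
= 0.861 / 0.0135
= 63.7778

63.7778


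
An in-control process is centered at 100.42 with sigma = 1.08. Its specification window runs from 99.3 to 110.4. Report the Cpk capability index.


Cpu = (USL - mean) / (3*sigma) = (110.4 - 100.42) / (3*1.08) = 3.0802
Cpl = (mean - LSL) / (3*sigma) = (100.42 - 99.3) / (3*1.08) = 0.3457
Cpk = min(Cpu, Cpl) = 0.3457

0.3457


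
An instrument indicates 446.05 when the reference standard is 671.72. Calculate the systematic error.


Systematic error = measured - true
= 446.05 - 671.72
= -225.6700

-225.6700


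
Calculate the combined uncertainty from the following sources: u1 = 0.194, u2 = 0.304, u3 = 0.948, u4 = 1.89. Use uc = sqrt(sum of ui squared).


uc = sqrt(0.194^2 + 0.304^2 + 0.948^2 + 1.89^2)
uc = sqrt(4.600856)
uc = 2.1450

2.1450


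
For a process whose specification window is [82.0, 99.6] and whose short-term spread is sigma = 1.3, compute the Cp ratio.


Cp = (USL - LSL) / (6 * sigma)
= (99.6 - 82.0) / (6 * 1.3)
= 17.6000 / 7.8000
= 2.2564

2.2564


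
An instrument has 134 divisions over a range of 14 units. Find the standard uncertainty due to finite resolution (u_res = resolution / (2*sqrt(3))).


resolution = range / divisions
resolution = 14 / 134 = 0.10447761
u_res = resolution / (2*sqrt(3))
u_res = 0.10447761 / 3.4641016
u_res = 0.0302

0.0302


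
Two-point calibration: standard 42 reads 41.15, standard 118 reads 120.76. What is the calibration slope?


slope = (y2 - y1) / (x2 - x1)
= (120.76 - 41.15) / (118 - 42)
= 79.6100 / 76
= 1.0475

1.0475


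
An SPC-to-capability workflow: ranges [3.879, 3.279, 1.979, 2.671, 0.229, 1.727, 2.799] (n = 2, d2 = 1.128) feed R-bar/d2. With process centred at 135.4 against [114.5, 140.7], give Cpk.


R_bar = (3.879 + 3.279 + 1.979 + 2.671 + 0.229 + 1.727 + 2.799) / 7 = 2.3661429
sigma = R_bar / d2 = 2.3661429 / 1.128 = 2.0976444
Cp = (USL - LSL)/(6*sigma) = (140.7 - 114.5)/(6*2.0976444) = 2.0817
Cpu = (140.7 - 135.4)/(3*2.0976444) = 0.8422
Cpl = (135.4 - 114.5)/(3*2.0976444) = 3.3212
Cpk = min(Cpu, Cpl) = 0.8422

0.8422


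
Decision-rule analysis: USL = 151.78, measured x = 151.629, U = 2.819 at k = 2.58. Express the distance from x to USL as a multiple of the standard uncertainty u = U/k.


u = U / k = 2.819 / 2.58 = 1.0926357
margin = |USL - x| = |151.78 - 151.629| = 0.151
z = margin / u = 0.151 / 1.0926357
z = 0.1382

0.1382


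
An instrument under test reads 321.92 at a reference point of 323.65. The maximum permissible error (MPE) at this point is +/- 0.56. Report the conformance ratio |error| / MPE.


e = indication - reference = 321.92 - 323.65 = -1.7300
|e| = 1.7300
ratio = |e| / MPE = 1.7300 / 0.56
ratio = 3.0893

3.0893


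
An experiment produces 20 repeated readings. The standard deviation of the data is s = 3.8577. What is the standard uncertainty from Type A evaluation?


u_A = s / sqrt(n)
u_A = 3.8577 / sqrt(20)
u_A = 3.8577 / 4.472136
u_A = 0.8626

0.8626


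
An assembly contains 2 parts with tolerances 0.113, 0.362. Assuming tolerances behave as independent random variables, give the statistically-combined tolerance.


RSS = sqrt(0.113^2 + 0.362^2)
= sqrt(0.143813)
= 0.3792

0.3792


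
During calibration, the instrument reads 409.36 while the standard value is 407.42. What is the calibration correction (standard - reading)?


Correction = standard - reading
= 407.42 - 409.36
= -1.9400

-1.9400


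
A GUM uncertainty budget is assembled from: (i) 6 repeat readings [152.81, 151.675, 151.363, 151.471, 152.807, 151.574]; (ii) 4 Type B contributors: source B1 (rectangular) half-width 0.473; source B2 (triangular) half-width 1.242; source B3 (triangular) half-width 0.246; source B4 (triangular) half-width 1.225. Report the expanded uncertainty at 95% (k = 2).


mean = (152.81 + 151.675 + 151.363 + 151.471 + 152.807 + 151.574) / 6 = 151.95
s = sqrt(sum((x - mean)^2)/(n-1)) = 0.67306166
u_A = s / sqrt(n) = 0.67306166 / sqrt(6) = 0.27477627
u_B1 = 0.473 / sqrt(3) = 0.27308668
u_B2 = 1.242 / sqrt(6) = 0.50704438
u_B3 = 0.246 / sqrt(6) = 0.10042908
u_B4 = 1.225 / sqrt(6) = 0.50010416
uc = sqrt(0.27477627^2 + 0.27308668^2 + 0.50704438^2 + 0.10042908^2 + 0.50010416^2) = 0.81692258
U = k * uc = 2 * 0.81692258
U = 1.6338

1.6338


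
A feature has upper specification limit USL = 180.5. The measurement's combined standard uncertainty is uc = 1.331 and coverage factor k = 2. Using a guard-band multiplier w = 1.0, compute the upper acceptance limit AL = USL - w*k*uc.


U = k * uc = 2 * 1.331 = 2.662
guard band g = w * U = 1.0 * 2.662 = 2.662
AL = USL - g = 180.5 - 2.662
AL = 177.8380

177.8380


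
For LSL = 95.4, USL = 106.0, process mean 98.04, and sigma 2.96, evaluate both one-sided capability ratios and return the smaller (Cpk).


Cpu = (USL - mean) / (3*sigma) = (106.0 - 98.04) / (3*2.96) = 0.8964
Cpl = (mean - LSL) / (3*sigma) = (98.04 - 95.4) / (3*2.96) = 0.2973
Cpk = min(Cpu, Cpl) = 0.2973

0.2973


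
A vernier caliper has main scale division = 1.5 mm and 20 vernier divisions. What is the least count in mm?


LC = MSD / n_div
= 1.5 / 20
= 0.0750

0.0750


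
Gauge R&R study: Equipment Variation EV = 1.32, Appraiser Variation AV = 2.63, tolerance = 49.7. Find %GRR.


GRR = sqrt(EV^2 + AV^2) = sqrt(1.32^2 + 2.63^2) = 2.9426689
%GRR = GRR / tol * 100 = 2.9426689 / 49.7 * 100
%GRR = 5.9209

5.9209


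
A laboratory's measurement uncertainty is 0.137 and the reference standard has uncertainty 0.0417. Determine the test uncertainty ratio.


TUR = u_lab / u_ref
= 0.137 / 0.0417
= 3.2854

3.2854


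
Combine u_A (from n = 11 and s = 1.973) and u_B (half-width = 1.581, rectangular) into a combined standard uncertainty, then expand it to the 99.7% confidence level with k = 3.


u_A = s / sqrt(n) = 1.973 / sqrt(11) = 0.59488188
u_B = half_width / sqrt(3) = 1.581 / sqrt(3) = 0.91279078
uc = sqrt(u_A^2 + u_B^2) = sqrt(0.59488188^2 + 0.91279078^2) = 1.0895281
U = k * uc = 3 * 1.0895281
U = 3.2686

3.2686


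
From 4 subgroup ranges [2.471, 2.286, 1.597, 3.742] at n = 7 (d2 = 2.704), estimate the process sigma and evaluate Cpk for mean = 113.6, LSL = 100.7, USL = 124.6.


R_bar = (2.471 + 2.286 + 1.597 + 3.742) / 4 = 2.524
sigma = R_bar / d2 = 2.524 / 2.704 = 0.93343195
Cp = (USL - LSL)/(6*sigma) = (124.6 - 100.7)/(6*0.93343195) = 4.2674
Cpu = (124.6 - 113.6)/(3*0.93343195) = 3.9282
Cpl = (113.6 - 100.7)/(3*0.93343195) = 4.6067
Cpk = min(Cpu, Cpl) = 3.9282

3.9282


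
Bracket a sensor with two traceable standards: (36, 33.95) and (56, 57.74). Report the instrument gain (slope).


slope = (y2 - y1) / (x2 - x1)
= (57.74 - 33.95) / (56 - 36)
= 23.7900 / 20
= 1.1895

1.1895


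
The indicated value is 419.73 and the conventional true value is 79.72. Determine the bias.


Systematic error = measured - true
= 419.73 - 79.72
= 340.0100

340.0100


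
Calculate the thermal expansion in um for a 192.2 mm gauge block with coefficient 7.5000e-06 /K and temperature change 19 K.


dL = L * alpha * dT
= 192.2 * 7.5000e-06 * 19
= 0.0273885 mm
dL_um = 0.0273885 * 1000 = 27.3885 um

27.3885


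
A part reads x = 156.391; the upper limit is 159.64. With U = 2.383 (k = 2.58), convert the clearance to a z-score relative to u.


u = U / k = 2.383 / 2.58 = 0.92364341
margin = |USL - x| = |159.64 - 156.391| = 3.249
z = margin / u = 3.249 / 0.92364341
z = 3.5176

3.5176


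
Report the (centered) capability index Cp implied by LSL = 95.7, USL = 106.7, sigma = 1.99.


Cp = (USL - LSL) / (6 * sigma)
= (106.7 - 95.7) / (6 * 1.99)
= 11.0000 / 11.9400
= 0.9213

0.9213


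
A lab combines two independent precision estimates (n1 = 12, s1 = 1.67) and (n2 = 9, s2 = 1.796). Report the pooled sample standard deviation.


s_p = sqrt(((n1-1)*s1^2 + (n2-1)*s2^2) / (n1+n2-2))
numerator = (12-1)*1.67^2 + (9-1)*1.796^2 = 30.6779 + 25.804928 = 56.482828
denominator = 12 + 9 - 2 = 19
s_p^2 = 56.482828 / 19 = 2.9727804
s_p = sqrt(2.9727804) = 1.7242

1.7242


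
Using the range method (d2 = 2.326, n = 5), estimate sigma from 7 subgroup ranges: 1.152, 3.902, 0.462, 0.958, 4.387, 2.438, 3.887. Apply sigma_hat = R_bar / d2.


R_bar = (1.152 + 3.902 + 0.462 + 0.958 + 4.387 + 2.438 + 3.887) / 7
R_bar = 17.186 / 7 = 2.4551429
sigma_hat = R_bar / d2 = 2.4551429 / 2.326 = 1.0555

1.0555


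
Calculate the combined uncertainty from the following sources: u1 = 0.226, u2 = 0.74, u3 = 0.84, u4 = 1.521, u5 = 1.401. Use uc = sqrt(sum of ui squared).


uc = sqrt(0.226^2 + 0.74^2 + 0.84^2 + 1.521^2 + 1.401^2)
uc = sqrt(5.580518)
uc = 2.3623

2.3623


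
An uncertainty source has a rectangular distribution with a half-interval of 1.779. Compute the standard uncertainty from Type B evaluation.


u_B = half_width / sqrt(3)
u_B = 1.779 / 1.7320508
u_B = 1.0271

1.0271


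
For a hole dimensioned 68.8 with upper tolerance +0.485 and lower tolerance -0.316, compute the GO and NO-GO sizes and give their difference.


GO = nominal - lower_tol (smallest hole = maximum material condition)
GO = 68.8 - 0.316 = 68.484
NO-GO = nominal + upper_tol (largest hole = least material condition)
NO-GO = 68.8 + 0.485 = 69.285
spread = NO-GO - GO = 69.285 - 68.484 = 0.8010

0.8010


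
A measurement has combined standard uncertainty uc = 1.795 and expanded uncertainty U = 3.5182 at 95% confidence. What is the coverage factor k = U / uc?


k = U / uc
k = 3.5182 / 1.795
k = 1.96

1.96


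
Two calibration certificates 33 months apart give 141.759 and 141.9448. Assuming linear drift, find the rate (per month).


rate = (v2 - v1) / months
= (141.9448 - 141.759) / 33
= 0.1858 / 33
= 0.0056

0.0056


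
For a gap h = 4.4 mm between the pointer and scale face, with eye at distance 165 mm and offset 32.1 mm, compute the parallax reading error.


error = h * offset / d
= 4.4 * 32.1 / 165
= 0.8560

0.8560


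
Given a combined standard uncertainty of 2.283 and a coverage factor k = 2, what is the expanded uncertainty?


U = k * uc
U = 2 * 2.283
U = 4.5660

4.5660


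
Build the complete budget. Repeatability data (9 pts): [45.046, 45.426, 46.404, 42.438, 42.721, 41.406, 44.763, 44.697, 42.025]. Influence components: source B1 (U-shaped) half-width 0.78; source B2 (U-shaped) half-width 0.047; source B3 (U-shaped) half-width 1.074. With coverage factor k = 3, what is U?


mean = (45.046 + 45.426 + 46.404 + 42.438 + 42.721 + 41.406 + 44.763 + 44.697 + 42.025) / 9 = 43.88066667
s = sqrt(sum((x - mean)^2)/(n-1)) = 1.7518479
u_A = s / sqrt(n) = 1.7518479 / sqrt(9) = 0.5839493
u_B1 = 0.78 / sqrt(2) = 0.55154329
u_B2 = 0.047 / sqrt(2) = 0.033234019
u_B3 = 1.074 / sqrt(2) = 0.75943268
uc = sqrt(0.5839493^2 + 0.55154329^2 + 0.033234019^2 + 0.75943268^2) = 1.1059111
U = k * uc = 3 * 1.1059111
U = 3.3177

3.3177


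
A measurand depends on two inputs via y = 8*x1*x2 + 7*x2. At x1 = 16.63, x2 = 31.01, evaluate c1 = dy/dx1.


y = 8*x1*x2 + 7*x2
dy/dx1 = 8*x2
Evaluate at x2 = 31.01: c1 = 8 * 31.01
c1 = 248.0800

248.0800


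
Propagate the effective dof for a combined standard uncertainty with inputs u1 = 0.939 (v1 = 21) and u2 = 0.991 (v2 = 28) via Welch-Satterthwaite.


uc = sqrt(u1^2 + u2^2) = sqrt(0.939^2 + 0.991^2) = 1.3652113
v_eff = uc^4 / (u1^4/v1 + u2^4/v2)
= 1.3652113^4 / (0.939^4/21 + 0.991^4/28)
= 3.4737575 / 0.071466392
v_eff = 48.6069

48.6069


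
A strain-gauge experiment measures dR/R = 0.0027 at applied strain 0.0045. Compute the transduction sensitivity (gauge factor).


GF = (dR/R) / epsilon
= 0.0027 / 0.0045
= 0.6000

0.6000


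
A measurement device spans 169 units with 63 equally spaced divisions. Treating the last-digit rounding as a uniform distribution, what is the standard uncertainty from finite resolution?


resolution = range / divisions
resolution = 169 / 63 = 2.6825397
u_res = resolution / (2*sqrt(3))
u_res = 2.6825397 / 3.4641016
u_res = 0.7744

0.7744


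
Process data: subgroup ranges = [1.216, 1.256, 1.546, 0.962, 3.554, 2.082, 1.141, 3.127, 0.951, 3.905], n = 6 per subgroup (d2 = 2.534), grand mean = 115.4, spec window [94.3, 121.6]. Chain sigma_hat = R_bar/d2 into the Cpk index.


R_bar = (1.216 + 1.256 + 1.546 + 0.962 + 3.554 + 2.082 + 1.141 + 3.127 + 0.951 + 3.905) / 10 = 1.974
sigma = R_bar / d2 = 1.974 / 2.534 = 0.77900552
Cp = (USL - LSL)/(6*sigma) = (121.6 - 94.3)/(6*0.77900552) = 5.8408
Cpu = (121.6 - 115.4)/(3*0.77900552) = 2.6530
Cpl = (115.4 - 94.3)/(3*0.77900552) = 9.0286
Cpk = min(Cpu, Cpl) = 2.6530

2.6530


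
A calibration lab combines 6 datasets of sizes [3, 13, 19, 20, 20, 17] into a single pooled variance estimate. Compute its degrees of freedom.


nu = sum_i (n_i - 1)
nu = ((3 - 1) + (13 - 1) + (19 - 1) + (20 - 1) + (20 - 1) + (17 - 1))
nu = 2 + 12 + 18 + 19 + 19 + 16
nu = 86

86


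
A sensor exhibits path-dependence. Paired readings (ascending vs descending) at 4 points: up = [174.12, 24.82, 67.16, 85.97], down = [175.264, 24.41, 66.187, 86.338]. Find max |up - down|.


|174.12 - 175.264| = 1.1440
|24.82 - 24.41| = 0.4100
|67.16 - 66.187| = 0.9730
|85.97 - 86.338| = 0.3680
hysteresis = max(diffs) = 1.1440

1.1440


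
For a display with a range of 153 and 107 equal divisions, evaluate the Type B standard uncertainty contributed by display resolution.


resolution = range / divisions
resolution = 153 / 107 = 1.4299065
u_res = resolution / (2*sqrt(3))
u_res = 1.4299065 / 3.4641016
u_res = 0.4128

0.4128


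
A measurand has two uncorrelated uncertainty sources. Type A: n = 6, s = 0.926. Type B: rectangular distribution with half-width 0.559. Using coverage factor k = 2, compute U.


u_A = s / sqrt(n) = 0.926 / sqrt(6) = 0.37803792
u_B = half_width / sqrt(3) = 0.559 / sqrt(3) = 0.3227388
uc = sqrt(u_A^2 + u_B^2) = sqrt(0.37803792^2 + 0.3227388^2) = 0.49706438
U = k * uc = 2 * 0.49706438
U = 0.9941

0.9941


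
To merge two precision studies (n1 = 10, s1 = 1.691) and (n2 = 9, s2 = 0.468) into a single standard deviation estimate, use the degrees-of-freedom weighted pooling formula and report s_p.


s_p = sqrt(((n1-1)*s1^2 + (n2-1)*s2^2) / (n1+n2-2))
numerator = (10-1)*1.691^2 + (9-1)*0.468^2 = 25.735329 + 1.752192 = 27.487521
denominator = 10 + 9 - 2 = 17
s_p^2 = 27.487521 / 17 = 1.616913
s_p = sqrt(1.616913) = 1.2716

1.2716


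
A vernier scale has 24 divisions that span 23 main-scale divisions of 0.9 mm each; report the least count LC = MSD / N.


LC = MSD / n_div
= 0.9 / 24
= 0.0375

0.0375


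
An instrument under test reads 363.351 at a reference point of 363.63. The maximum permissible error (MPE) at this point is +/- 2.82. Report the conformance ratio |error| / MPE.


e = indication - reference = 363.351 - 363.63 = -0.2790
|e| = 0.2790
ratio = |e| / MPE = 0.2790 / 2.82
ratio = 0.0989

0.0989


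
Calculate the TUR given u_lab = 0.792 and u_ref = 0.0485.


TUR = u_lab / u_ref
= 0.792 / 0.0485
= 16.3299

16.3299


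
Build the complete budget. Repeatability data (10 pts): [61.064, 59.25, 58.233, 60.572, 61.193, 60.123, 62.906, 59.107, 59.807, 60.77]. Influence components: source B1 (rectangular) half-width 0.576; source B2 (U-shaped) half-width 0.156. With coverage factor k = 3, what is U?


mean = (61.064 + 59.25 + 58.233 + 60.572 + 61.193 + 60.123 + 62.906 + 59.107 + 59.807 + 60.77) / 10 = 60.3025
s = sqrt(sum((x - mean)^2)/(n-1)) = 1.3140192
u_A = s / sqrt(n) = 1.3140192 / sqrt(10) = 0.41552936
u_B1 = 0.576 / sqrt(3) = 0.33255376
u_B2 = 0.156 / sqrt(2) = 0.11030866
uc = sqrt(0.41552936^2 + 0.33255376^2 + 0.11030866^2) = 0.54352981
U = k * uc = 3 * 0.54352981
U = 1.6306

1.6306


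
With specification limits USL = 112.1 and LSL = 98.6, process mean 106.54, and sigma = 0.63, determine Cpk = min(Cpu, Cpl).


Cpu = (USL - mean) / (3*sigma) = (112.1 - 106.54) / (3*0.63) = 2.9418
Cpl = (mean - LSL) / (3*sigma) = (106.54 - 98.6) / (3*0.63) = 4.2011
Cpk = min(Cpu, Cpl) = 2.9418

2.9418


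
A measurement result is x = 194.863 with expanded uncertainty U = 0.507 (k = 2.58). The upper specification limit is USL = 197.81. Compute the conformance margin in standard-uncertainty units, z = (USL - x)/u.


u = U / k = 0.507 / 2.58 = 0.19651163
margin = |USL - x| = |197.81 - 194.863| = 2.947
z = margin / u = 2.947 / 0.19651163
z = 14.9966

14.9966


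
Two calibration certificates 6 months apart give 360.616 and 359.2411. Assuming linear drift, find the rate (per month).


rate = (v2 - v1) / months
= (359.2411 - 360.616) / 6
= -1.3749 / 6
= -0.2291

-0.2291


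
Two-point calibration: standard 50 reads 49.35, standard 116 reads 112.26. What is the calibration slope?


slope = (y2 - y1) / (x2 - x1)
= (112.26 - 49.35) / (116 - 50)
= 62.9100 / 66
= 0.9532

0.9532


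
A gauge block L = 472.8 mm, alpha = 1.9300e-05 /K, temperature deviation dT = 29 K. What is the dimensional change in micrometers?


dL = L * alpha * dT
= 472.8 * 1.9300e-05 * 29
= 0.2646262 mm
dL_um = 0.2646262 * 1000 = 264.6262 um

264.6262


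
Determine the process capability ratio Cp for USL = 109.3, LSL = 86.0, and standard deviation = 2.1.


Cp = (USL - LSL) / (6 * sigma)
= (109.3 - 86.0) / (6 * 2.1)
= 23.3000 / 12.6000
= 1.8492

1.8492


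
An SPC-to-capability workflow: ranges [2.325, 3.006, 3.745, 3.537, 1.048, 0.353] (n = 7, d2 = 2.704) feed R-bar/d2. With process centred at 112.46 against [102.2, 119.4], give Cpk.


R_bar = (2.325 + 3.006 + 3.745 + 3.537 + 1.048 + 0.353) / 6 = 2.3356667
sigma = R_bar / d2 = 2.3356667 / 2.704 = 0.86378206
Cp = (USL - LSL)/(6*sigma) = (119.4 - 102.2)/(6*0.86378206) = 3.3187
Cpu = (119.4 - 112.46)/(3*0.86378206) = 2.6781
Cpl = (112.46 - 102.2)/(3*0.86378206) = 3.9593
Cpk = min(Cpu, Cpl) = 2.6781

2.6781


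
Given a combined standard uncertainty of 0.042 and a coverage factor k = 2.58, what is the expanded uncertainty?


U = k * uc
U = 2.58 * 0.042
U = 0.1084

0.1084


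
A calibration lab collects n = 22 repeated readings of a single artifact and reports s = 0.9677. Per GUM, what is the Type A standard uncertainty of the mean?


u_A = s / sqrt(n)
u_A = 0.9677 / sqrt(22)
u_A = 0.9677 / 4.6904158
u_A = 0.2063

0.2063


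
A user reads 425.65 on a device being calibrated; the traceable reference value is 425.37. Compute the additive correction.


Correction = standard - reading
= 425.37 - 425.65
= -0.2800

-0.2800


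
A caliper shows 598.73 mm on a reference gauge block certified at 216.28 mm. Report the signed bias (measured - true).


Systematic error = measured - true
= 598.73 - 216.28
= 382.4500

382.4500


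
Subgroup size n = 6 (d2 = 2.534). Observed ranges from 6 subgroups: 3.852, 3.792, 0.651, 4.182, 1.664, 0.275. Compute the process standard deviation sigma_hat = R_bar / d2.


R_bar = (3.852 + 3.792 + 0.651 + 4.182 + 1.664 + 0.275) / 6
R_bar = 14.416 / 6 = 2.4026667
sigma_hat = R_bar / d2 = 2.4026667 / 2.534 = 0.9482

0.9482


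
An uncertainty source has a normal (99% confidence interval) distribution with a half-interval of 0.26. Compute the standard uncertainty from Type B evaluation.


u_B = half_width / 2.576
u_B = 0.26 / 2.576
u_B = 0.1009

0.1009


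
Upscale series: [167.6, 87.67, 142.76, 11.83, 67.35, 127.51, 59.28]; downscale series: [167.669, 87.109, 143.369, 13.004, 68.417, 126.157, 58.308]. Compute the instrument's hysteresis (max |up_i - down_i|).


|167.6 - 167.669| = 0.0690
|87.67 - 87.109| = 0.5610
|142.76 - 143.369| = 0.6090
|11.83 - 13.004| = 1.1740
|67.35 - 68.417| = 1.0670
|127.51 - 126.157| = 1.3530
|59.28 - 58.308| = 0.9720
hysteresis = max(diffs) = 1.3530

1.3530


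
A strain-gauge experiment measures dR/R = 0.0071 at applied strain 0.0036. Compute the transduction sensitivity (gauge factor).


GF = (dR/R) / epsilon
= 0.0071 / 0.0036
= 1.9722

1.9722


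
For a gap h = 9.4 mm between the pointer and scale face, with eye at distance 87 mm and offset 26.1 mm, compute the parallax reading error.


error = h * offset / d
= 9.4 * 26.1 / 87
= 2.8200

2.8200


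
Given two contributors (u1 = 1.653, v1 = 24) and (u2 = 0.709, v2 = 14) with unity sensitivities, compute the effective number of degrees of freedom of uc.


uc = sqrt(u1^2 + u2^2) = sqrt(1.653^2 + 0.709^2) = 1.7986356
v_eff = uc^4 / (u1^4/v1 + u2^4/v2)
= 1.7986356^4 / (1.653^4/24 + 0.709^4/14)
= 10.465807 / 0.32913495
v_eff = 31.7979

31.7979


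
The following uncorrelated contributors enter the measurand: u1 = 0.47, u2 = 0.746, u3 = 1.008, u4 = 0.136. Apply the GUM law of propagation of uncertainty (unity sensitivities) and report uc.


uc = sqrt(0.47^2 + 0.746^2 + 1.008^2 + 0.136^2)
uc = sqrt(1.811976)
uc = 1.3461

1.3461


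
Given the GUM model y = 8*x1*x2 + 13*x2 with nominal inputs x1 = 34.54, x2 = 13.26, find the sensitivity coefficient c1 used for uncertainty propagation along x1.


y = 8*x1*x2 + 13*x2
dy/dx1 = 8*x2
Evaluate at x2 = 13.26: c1 = 8 * 13.26
c1 = 106.0800

106.0800


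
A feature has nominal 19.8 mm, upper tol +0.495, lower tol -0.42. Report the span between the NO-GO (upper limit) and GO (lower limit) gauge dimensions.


GO = nominal - lower_tol (smallest hole = maximum material condition)
GO = 19.8 - 0.42 = 19.38
NO-GO = nominal + upper_tol (largest hole = least material condition)
NO-GO = 19.8 + 0.495 = 20.295
spread = NO-GO - GO = 20.295 - 19.38 = 0.9150

0.9150


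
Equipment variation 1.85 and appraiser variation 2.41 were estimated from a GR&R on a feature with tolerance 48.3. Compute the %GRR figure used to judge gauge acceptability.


GRR = sqrt(EV^2 + AV^2) = sqrt(1.85^2 + 2.41^2) = 3.0381903
%GRR = GRR / tol * 100 = 3.0381903 / 48.3 * 100
%GRR = 6.2902

6.2902


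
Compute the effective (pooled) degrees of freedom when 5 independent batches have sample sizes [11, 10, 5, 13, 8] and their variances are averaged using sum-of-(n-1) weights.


nu = sum_i (n_i - 1)
nu = ((11 - 1) + (10 - 1) + (5 - 1) + (13 - 1) + (8 - 1))
nu = 10 + 9 + 4 + 12 + 7
nu = 42

42


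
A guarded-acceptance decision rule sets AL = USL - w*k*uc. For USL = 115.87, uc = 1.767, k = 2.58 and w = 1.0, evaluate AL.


U = k * uc = 2.58 * 1.767 = 4.55886
guard band g = w * U = 1.0 * 4.55886 = 4.55886
AL = USL - g = 115.87 - 4.55886
AL = 111.3111

111.3111


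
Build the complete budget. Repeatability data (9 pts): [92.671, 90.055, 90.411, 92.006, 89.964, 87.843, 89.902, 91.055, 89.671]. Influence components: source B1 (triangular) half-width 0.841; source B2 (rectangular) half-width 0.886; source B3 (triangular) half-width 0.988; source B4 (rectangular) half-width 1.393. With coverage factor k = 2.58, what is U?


mean = (92.671 + 90.055 + 90.411 + 92.006 + 89.964 + 87.843 + 89.902 + 91.055 + 89.671) / 9 = 90.39755556
s = sqrt(sum((x - mean)^2)/(n-1)) = 1.4050171
u_A = s / sqrt(n) = 1.4050171 / sqrt(9) = 0.46833903
u_B1 = 0.841 / sqrt(6) = 0.34333681
u_B2 = 0.886 / sqrt(3) = 0.51153234
u_B3 = 0.988 / sqrt(6) = 0.40334931
u_B4 = 1.393 / sqrt(3) = 0.80424892
uc = sqrt(0.46833903^2 + 0.34333681^2 + 0.51153234^2 + 0.40334931^2 + 0.80424892^2) = 1.1867577
U = k * uc = 2.58 * 1.1867577
U = 3.0618

3.0618


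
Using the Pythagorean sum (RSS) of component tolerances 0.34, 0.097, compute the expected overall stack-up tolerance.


RSS = sqrt(0.34^2 + 0.097^2)
= sqrt(0.125009)
= 0.3536

0.3536


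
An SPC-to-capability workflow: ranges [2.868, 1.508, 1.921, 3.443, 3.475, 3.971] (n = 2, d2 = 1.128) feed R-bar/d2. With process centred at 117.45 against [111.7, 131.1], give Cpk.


R_bar = (2.868 + 1.508 + 1.921 + 3.443 + 3.475 + 3.971) / 6 = 2.8643333
sigma = R_bar / d2 = 2.8643333 / 1.128 = 2.5393026
Cp = (USL - LSL)/(6*sigma) = (131.1 - 111.7)/(6*2.5393026) = 1.2733
Cpu = (131.1 - 117.45)/(3*2.5393026) = 1.7918
Cpl = (117.45 - 111.7)/(3*2.5393026) = 0.7548
Cpk = min(Cpu, Cpl) = 0.7548

0.7548


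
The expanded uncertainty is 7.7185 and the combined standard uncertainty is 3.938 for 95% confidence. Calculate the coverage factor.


k = U / uc
k = 7.7185 / 3.938
k = 1.96

1.96


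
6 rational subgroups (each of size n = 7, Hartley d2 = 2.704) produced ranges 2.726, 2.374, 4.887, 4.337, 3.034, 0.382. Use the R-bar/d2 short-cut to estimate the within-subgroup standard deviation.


R_bar = (2.726 + 2.374 + 4.887 + 4.337 + 3.034 + 0.382) / 6
R_bar = 17.74 / 6 = 2.9566667
sigma_hat = R_bar / d2 = 2.9566667 / 2.704 = 1.0934

1.0934


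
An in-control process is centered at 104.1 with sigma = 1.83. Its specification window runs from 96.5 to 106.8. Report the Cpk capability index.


Cpu = (USL - mean) / (3*sigma) = (106.8 - 104.1) / (3*1.83) = 0.4918
Cpl = (mean - LSL) / (3*sigma) = (104.1 - 96.5) / (3*1.83) = 1.3843
Cpk = min(Cpu, Cpl) = 0.4918

0.4918


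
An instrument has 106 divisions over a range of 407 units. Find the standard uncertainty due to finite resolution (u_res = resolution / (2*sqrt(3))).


resolution = range / divisions
resolution = 407 / 106 = 3.8396226
u_res = resolution / (2*sqrt(3))
u_res = 3.8396226 / 3.4641016
u_res = 1.1084

1.1084


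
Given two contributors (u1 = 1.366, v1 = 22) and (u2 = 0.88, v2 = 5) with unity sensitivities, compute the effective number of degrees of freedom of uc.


uc = sqrt(u1^2 + u2^2) = sqrt(1.366^2 + 0.88^2) = 1.6249172
v_eff = uc^4 / (u1^4/v1 + u2^4/v2)
= 1.6249172^4 / (1.366^4/22 + 0.88^4/5)
= 6.9714793 / 0.27820234
v_eff = 25.0590

25.0590


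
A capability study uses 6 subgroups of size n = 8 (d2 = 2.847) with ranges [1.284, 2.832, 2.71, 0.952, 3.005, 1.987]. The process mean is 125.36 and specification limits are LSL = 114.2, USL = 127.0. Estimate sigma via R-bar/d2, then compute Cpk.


R_bar = (1.284 + 2.832 + 2.71 + 0.952 + 3.005 + 1.987) / 6 = 2.1283333
sigma = R_bar / d2 = 2.1283333 / 2.847 = 0.74757053
Cp = (USL - LSL)/(6*sigma) = (127.0 - 114.2)/(6*0.74757053) = 2.8537
Cpu = (127.0 - 125.36)/(3*0.74757053) = 0.7313
Cpl = (125.36 - 114.2)/(3*0.74757053) = 4.9761
Cpk = min(Cpu, Cpl) = 0.7313

0.7313


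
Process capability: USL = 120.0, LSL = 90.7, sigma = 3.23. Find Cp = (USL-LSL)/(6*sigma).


Cp = (USL - LSL) / (6 * sigma)
= (120.0 - 90.7) / (6 * 3.23)
= 29.3000 / 19.3800
= 1.5119

1.5119


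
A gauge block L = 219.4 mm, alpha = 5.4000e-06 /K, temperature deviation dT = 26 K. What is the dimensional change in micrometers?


dL = L * alpha * dT
= 219.4 * 5.4000e-06 * 26
= 0.0308038 mm
dL_um = 0.0308038 * 1000 = 30.8038 um

30.8038


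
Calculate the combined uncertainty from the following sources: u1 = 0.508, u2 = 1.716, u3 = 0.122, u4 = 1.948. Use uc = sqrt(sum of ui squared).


uc = sqrt(0.508^2 + 1.716^2 + 0.122^2 + 1.948^2)
uc = sqrt(7.012308)
uc = 2.6481

2.6481


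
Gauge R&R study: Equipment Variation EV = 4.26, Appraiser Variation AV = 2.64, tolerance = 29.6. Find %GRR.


GRR = sqrt(EV^2 + AV^2) = sqrt(4.26^2 + 2.64^2) = 5.0117063
%GRR = GRR / tol * 100 = 5.0117063 / 29.6 * 100
%GRR = 16.9314

16.9314


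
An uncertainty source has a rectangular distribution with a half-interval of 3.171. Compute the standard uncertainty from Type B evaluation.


u_B = half_width / sqrt(3)
u_B = 3.171 / 1.7320508
u_B = 1.8308

1.8308


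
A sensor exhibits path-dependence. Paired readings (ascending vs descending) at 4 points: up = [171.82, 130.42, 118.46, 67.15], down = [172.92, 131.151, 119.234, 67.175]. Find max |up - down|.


|171.82 - 172.92| = 1.1000
|130.42 - 131.151| = 0.7310
|118.46 - 119.234| = 0.7740
|67.15 - 67.175| = 0.0250
hysteresis = max(diffs) = 1.1000

1.1000


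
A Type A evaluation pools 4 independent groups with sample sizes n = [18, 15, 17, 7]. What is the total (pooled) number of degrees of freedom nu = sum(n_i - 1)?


nu = sum_i (n_i - 1)
nu = ((18 - 1) + (15 - 1) + (17 - 1) + (7 - 1))
nu = 17 + 14 + 16 + 6
nu = 53

53


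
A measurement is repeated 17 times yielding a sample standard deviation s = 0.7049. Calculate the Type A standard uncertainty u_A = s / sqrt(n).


u_A = s / sqrt(n)
u_A = 0.7049 / sqrt(17)
u_A = 0.7049 / 4.1231056
u_A = 0.1710

0.1710


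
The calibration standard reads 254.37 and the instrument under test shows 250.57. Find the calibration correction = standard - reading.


Correction = standard - reading
= 254.37 - 250.57
= 3.8000

3.8000


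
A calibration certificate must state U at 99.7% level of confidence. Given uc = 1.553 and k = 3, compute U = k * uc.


U = k * uc
U = 3 * 1.553
U = 4.6590

4.6590


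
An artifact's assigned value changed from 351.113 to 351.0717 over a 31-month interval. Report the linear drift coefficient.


rate = (v2 - v1) / months
= (351.0717 - 351.113) / 31
= -0.0413 / 31
= -0.0013

-0.0013


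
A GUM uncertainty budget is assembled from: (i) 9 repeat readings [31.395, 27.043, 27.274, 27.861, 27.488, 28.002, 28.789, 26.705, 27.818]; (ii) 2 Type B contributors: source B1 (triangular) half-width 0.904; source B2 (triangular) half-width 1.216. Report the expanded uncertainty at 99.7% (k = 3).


mean = (31.395 + 27.043 + 27.274 + 27.861 + 27.488 + 28.002 + 28.789 + 26.705 + 27.818) / 9 = 28.04166667
s = sqrt(sum((x - mean)^2)/(n-1)) = 1.394967
u_A = s / sqrt(n) = 1.394967 / sqrt(9) = 0.464989
u_B1 = 0.904 / sqrt(6) = 0.36905645
u_B2 = 1.216 / sqrt(6) = 0.49642992
uc = sqrt(0.464989^2 + 0.36905645^2 + 0.49642992^2) = 0.77386052
U = k * uc = 3 * 0.77386052
U = 2.3216

2.3216


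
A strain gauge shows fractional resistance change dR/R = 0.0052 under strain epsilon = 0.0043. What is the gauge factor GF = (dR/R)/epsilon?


GF = (dR/R) / epsilon
= 0.0052 / 0.0043
= 1.2093

1.2093


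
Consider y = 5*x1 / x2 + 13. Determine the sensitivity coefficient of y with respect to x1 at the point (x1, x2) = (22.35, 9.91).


y = 5*x1 / x2 + 13
dy/dx1 = 5/x2
Evaluate at x2 = 9.91: c1 = 5 / 9.91
c1 = 0.5045

0.5045


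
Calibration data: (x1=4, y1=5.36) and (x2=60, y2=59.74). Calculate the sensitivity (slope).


slope = (y2 - y1) / (x2 - x1)
= (59.74 - 5.36) / (60 - 4)
= 54.3800 / 56
= 0.9711

0.9711


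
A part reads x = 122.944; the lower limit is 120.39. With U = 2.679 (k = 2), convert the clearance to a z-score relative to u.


u = U / k = 2.679 / 2 = 1.3395
margin = |LSL - x| = |120.39 - 122.944| = 2.554
z = margin / u = 2.554 / 1.3395
z = 1.9067

1.9067


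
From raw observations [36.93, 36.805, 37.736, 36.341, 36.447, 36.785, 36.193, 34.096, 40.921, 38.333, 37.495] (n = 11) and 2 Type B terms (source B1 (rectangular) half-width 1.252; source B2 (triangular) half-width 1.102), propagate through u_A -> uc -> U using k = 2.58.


mean = (36.93 + 36.805 + 37.736 + 36.341 + 36.447 + 36.785 + 36.193 + 34.096 + 40.921 + 38.333 + 37.495) / 11 = 37.09836364
s = sqrt(sum((x - mean)^2)/(n-1)) = 1.6656868
u_A = s / sqrt(n) = 1.6656868 / sqrt(11) = 0.50222347
u_B1 = 1.252 / sqrt(3) = 0.72284254
u_B2 = 1.102 / sqrt(6) = 0.44988962
uc = sqrt(0.50222347^2 + 0.72284254^2 + 0.44988962^2) = 0.98849908
U = k * uc = 2.58 * 0.98849908
U = 2.5503

2.5503


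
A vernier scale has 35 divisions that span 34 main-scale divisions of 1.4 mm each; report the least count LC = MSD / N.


LC = MSD / n_div
= 1.4 / 35
= 0.0400

0.0400


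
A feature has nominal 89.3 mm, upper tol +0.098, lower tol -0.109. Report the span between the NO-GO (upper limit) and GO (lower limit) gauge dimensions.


GO = nominal - lower_tol (smallest hole = maximum material condition)
GO = 89.3 - 0.109 = 89.191
NO-GO = nominal + upper_tol (largest hole = least material condition)
NO-GO = 89.3 + 0.098 = 89.398
spread = NO-GO - GO = 89.398 - 89.191 = 0.2070

0.2070


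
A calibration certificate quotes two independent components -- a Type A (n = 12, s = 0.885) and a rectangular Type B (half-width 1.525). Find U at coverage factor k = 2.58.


u_A = s / sqrt(n) = 0.885 / sqrt(12) = 0.25547749
u_B = half_width / sqrt(3) = 1.525 / sqrt(3) = 0.88045916
uc = sqrt(u_A^2 + u_B^2) = sqrt(0.25547749^2 + 0.88045916^2) = 0.91677537
U = k * uc = 2.58 * 0.91677537
U = 2.3653

2.3653


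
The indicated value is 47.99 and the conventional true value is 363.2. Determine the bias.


Systematic error = measured - true
= 47.99 - 363.2
= -315.2100

-315.2100


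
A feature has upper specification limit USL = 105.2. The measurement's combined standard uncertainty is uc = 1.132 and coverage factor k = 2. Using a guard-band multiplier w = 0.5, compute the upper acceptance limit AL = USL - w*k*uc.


U = k * uc = 2 * 1.132 = 2.264
guard band g = w * U = 0.5 * 2.264 = 1.132
AL = USL - g = 105.2 - 1.132
AL = 104.0680

104.0680


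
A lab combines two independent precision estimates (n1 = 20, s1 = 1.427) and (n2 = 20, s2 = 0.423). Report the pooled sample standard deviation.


s_p = sqrt(((n1-1)*s1^2 + (n2-1)*s2^2) / (n1+n2-2))
numerator = (20-1)*1.427^2 + (20-1)*0.423^2 = 38.690251 + 3.399651 = 42.089902
denominator = 20 + 20 - 2 = 38
s_p^2 = 42.089902 / 38 = 1.107629
s_p = sqrt(1.107629) = 1.0524

1.0524


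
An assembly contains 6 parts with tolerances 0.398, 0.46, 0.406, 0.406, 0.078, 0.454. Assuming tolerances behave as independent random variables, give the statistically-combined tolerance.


RSS = sqrt(0.398^2 + 0.46^2 + 0.406^2 + 0.406^2 + 0.078^2 + 0.454^2)
= sqrt(0.911876)
= 0.9549

0.9549


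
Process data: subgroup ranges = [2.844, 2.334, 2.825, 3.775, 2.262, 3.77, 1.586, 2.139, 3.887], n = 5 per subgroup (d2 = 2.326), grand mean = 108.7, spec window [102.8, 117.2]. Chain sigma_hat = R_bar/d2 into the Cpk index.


R_bar = (2.844 + 2.334 + 2.825 + 3.775 + 2.262 + 3.77 + 1.586 + 2.139 + 3.887) / 9 = 2.8246667
sigma = R_bar / d2 = 2.8246667 / 2.326 = 1.2143881
Cp = (USL - LSL)/(6*sigma) = (117.2 - 102.8)/(6*1.2143881) = 1.9763
Cpu = (117.2 - 108.7)/(3*1.2143881) = 2.3331
Cpl = (108.7 - 102.8)/(3*1.2143881) = 1.6195
Cpk = min(Cpu, Cpl) = 1.6195

1.6195


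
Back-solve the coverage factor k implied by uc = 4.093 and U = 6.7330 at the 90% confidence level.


k = U / uc
k = 6.7330 / 4.093
k = 1.645

1.645


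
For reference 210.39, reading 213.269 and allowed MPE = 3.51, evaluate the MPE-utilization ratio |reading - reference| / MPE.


e = indication - reference = 213.269 - 210.39 = 2.8790
|e| = 2.8790
ratio = |e| / MPE = 2.8790 / 3.51
ratio = 0.8202

0.8202


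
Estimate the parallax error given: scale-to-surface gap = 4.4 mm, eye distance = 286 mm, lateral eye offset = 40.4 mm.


error = h * offset / d
= 4.4 * 40.4 / 286
= 0.6215

0.6215


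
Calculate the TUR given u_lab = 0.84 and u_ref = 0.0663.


TUR = u_lab / u_ref
= 0.84 / 0.0663
= 12.6697

12.6697


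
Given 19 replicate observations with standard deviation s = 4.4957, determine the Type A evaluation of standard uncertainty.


u_A = s / sqrt(n)
u_A = 4.4957 / sqrt(19)
u_A = 4.4957 / 4.3588989
u_A = 1.0314

1.0314


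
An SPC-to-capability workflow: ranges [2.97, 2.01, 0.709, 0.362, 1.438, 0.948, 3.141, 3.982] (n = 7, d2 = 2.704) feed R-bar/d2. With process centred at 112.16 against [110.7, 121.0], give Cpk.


R_bar = (2.97 + 2.01 + 0.709 + 0.362 + 1.438 + 0.948 + 3.141 + 3.982) / 8 = 1.945
sigma = R_bar / d2 = 1.945 / 2.704 = 0.71930473
Cp = (USL - LSL)/(6*sigma) = (121.0 - 110.7)/(6*0.71930473) = 2.3866
Cpu = (121.0 - 112.16)/(3*0.71930473) = 4.0965
Cpl = (112.16 - 110.7)/(3*0.71930473) = 0.6766
Cpk = min(Cpu, Cpl) = 0.6766

0.6766


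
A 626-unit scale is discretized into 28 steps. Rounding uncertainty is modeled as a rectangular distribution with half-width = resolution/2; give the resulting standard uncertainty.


resolution = range / divisions
resolution = 626 / 28 = 22.357143
u_res = resolution / (2*sqrt(3))
u_res = 22.357143 / 3.4641016
u_res = 6.4540

6.4540


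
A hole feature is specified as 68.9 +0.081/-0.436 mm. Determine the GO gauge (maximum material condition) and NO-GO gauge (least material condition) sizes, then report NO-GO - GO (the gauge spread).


GO = nominal - lower_tol (smallest hole = maximum material condition)
GO = 68.9 - 0.436 = 68.464
NO-GO = nominal + upper_tol (largest hole = least material condition)
NO-GO = 68.9 + 0.081 = 68.981
spread = NO-GO - GO = 68.981 - 68.464 = 0.5170

0.5170


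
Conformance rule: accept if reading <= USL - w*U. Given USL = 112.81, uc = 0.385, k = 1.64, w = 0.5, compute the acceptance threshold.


U = k * uc = 1.64 * 0.385 = 0.6314
guard band g = w * U = 0.5 * 0.6314 = 0.3157
AL = USL - g = 112.81 - 0.3157
AL = 112.4943

112.4943
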